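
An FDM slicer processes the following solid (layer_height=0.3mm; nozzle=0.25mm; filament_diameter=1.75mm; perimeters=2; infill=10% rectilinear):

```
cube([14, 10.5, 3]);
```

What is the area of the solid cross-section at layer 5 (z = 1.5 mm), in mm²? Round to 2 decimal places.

At z = 1.5 mm: the 14×10.5 cube contributes its full rectangle (area 147.00 mm²). Overall, the cross-section is a single solid region. Net area = 147.00 mm².

147.00 mm²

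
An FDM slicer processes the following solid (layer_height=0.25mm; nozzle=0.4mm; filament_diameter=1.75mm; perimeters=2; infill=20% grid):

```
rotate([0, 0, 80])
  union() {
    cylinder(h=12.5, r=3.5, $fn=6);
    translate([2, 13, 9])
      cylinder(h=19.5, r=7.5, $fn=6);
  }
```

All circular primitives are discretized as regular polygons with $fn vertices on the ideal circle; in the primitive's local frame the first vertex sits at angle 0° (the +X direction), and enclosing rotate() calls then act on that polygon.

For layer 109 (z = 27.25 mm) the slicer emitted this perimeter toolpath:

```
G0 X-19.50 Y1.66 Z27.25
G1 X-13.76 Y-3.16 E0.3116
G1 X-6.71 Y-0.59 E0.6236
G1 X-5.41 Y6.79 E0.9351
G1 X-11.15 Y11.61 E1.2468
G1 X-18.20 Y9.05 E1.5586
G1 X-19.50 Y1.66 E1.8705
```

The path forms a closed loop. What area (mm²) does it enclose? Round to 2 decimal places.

146.09 mm²

Apply the shoelace formula to the sequence of (X, Y) vertices; enclosed area = 146.09 mm².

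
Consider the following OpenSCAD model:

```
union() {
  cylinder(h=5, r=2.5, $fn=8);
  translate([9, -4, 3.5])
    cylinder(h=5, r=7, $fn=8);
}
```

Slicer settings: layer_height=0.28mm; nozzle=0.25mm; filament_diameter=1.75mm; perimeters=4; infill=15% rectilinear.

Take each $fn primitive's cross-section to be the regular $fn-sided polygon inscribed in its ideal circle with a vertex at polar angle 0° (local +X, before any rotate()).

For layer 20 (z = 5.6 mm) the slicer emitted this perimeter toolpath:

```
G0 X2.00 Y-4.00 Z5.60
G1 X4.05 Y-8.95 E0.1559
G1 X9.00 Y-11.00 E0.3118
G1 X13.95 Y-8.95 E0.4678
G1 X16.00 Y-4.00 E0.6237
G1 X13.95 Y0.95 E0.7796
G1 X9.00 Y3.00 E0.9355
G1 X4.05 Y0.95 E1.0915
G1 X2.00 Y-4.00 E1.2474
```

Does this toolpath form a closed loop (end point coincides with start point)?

yes

Start point (G0): (2.00, -4.00). End point (last G1): the path returns to the start — closed.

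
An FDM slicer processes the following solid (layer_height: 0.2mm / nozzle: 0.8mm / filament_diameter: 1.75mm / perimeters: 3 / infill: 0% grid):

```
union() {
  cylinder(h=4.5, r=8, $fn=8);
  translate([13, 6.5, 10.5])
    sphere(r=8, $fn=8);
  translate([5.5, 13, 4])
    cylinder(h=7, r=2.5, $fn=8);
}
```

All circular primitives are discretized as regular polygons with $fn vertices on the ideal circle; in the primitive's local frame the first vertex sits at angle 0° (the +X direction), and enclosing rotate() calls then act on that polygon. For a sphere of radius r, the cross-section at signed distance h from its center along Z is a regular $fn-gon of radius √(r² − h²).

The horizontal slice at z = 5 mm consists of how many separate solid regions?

At z = 5 mm: the cylinder is absent (z outside [0, 4.5]); the sphere at (13, 6.5): section is a regular 8-gon, circumradius = √(r²−h²) = √(8²−5.5²) = 5.809; the cylinder at (5.5, 13): section is a regular 8-gon, circumradius r=2.5; Taking the union: the 2 present regions are separate (no shared area or edge), so areas and boundary lengths simply add and each stays a separate island — 2 connected regions. The result has 2 disconnected regions.

2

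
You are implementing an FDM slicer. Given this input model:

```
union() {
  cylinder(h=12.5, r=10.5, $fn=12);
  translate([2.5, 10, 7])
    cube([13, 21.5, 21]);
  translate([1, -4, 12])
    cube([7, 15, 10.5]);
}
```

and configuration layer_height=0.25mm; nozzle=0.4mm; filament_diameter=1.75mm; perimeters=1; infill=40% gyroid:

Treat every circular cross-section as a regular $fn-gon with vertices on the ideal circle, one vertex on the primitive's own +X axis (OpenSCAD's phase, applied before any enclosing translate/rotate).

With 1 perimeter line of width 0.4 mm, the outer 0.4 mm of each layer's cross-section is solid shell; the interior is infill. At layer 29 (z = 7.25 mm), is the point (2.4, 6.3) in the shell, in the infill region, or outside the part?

At z = 7.25 mm: the r=10.5 cylinder contributes a regular 12-gon of circumradius 10.5; the 13×21.5 cube at (2.5, 10) contributes its full rectangle; the cube at (1, -4) is not intersected at this z (z outside [12, 22.5]); Combining (union): the 2 present regions are separate (no shared area or edge), so areas and boundary lengths simply add and each stays a separate island — 2 connected regions. Overall, the cross-section has 2 separate islands. The nearest boundary edge runs (0.00, 10.50)→(5.25, 9.09); distance from the point to it = 3.44 mm. (Shell/infill is judged within the island containing the point — the largest one.) The point is inside the cross-section and 3.44 mm from the nearest boundary — more than the 0.4 mm shell width (1 × 0.4), so it's in the infill interior.

infill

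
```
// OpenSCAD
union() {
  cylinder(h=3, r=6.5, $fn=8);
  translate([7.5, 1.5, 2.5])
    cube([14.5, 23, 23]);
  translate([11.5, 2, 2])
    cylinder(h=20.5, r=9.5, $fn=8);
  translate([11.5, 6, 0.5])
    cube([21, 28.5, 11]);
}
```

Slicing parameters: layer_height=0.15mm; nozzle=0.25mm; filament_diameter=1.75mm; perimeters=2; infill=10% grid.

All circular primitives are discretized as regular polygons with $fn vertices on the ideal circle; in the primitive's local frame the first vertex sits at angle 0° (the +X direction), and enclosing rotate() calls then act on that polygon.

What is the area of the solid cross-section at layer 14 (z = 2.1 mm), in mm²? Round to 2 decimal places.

921.51 mm²

At z = 2.1 mm: the cylinder: section is a regular 8-gon, circumradius r=6.5 (area = (8/2)·6.500²·sin(360°/8) = 119.50 mm²); the cube at (7.5, 1.5) is not intersected at this z (z outside [2.5, 25.5]); the r=9.5 cylinder at (11.5, 2) gives a regular 8-gon of circumradius 9.5 (constant along its height) (area = (8/2)·9.500²·sin(360°/8) = 255.27 mm²); the cube at (11.5, 6) (footprint 21×28.5) is included at this height (area 598.50 mm²); Merging all regions: the regions partially overlap — summed areas 973.27 mm² minus the doubly-counted overlap 51.76 mm² gives 921.51 mm² — area = 921.51 mm². Overall, the cross-section is a single solid region. Net area = 921.51 mm².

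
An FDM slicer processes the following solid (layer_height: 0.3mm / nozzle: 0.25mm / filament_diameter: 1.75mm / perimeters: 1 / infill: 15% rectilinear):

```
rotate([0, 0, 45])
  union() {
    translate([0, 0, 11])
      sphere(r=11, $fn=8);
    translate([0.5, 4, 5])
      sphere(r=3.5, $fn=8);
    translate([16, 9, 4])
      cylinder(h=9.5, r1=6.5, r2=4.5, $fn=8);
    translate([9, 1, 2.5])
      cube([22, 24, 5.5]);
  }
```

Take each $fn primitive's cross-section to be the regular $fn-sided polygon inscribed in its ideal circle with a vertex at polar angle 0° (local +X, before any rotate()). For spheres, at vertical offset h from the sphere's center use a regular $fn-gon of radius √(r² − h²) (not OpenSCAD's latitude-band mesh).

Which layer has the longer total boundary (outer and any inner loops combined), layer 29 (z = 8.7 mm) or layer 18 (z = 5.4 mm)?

Layer 29 (z = 8.7): the r=11 sphere slices to a regular 8-gon of circumradius 10.757 (√(r²−h²) with h=2.3 from center) (perimeter = 2·8·10.757·sin(180°/8) = 65.86 mm); the sphere at (0.5, 4) is absent (|z−center|=3.700 > r=3.5); the cone at (16, 9): at t=0.495 of its height the radius interpolates to r₁+(r₂−r₁)t = 5.511, giving a regular 8-gon of that circumradius (perimeter = 2·8·5.511·sin(180°/8) = 33.74 mm); the cube at (9, 1) is absent (z outside [2.5, 8]); Merging all regions: the 2 present regions are separate (no shared area or edge), so areas and boundary lengths simply add and each stays a separate island — boundary = 99.60 mm; (whole slice rotated 45° about Z — lengths, areas and connectivity unchanged). So its perimeter = 99.60 mm. Layer 18 (z = 5.4): the sphere: section is a regular 8-gon, circumradius = √(r²−h²) = √(11²−5.6²) = 9.468 (perimeter = 2·8·9.468·sin(180°/8) = 57.97 mm); the sphere at (0.5, 4): section is a regular 8-gon, circumradius = √(r²−h²) = √(3.5²−0.4²) = 3.477 (perimeter = 2·8·3.477·sin(180°/8) = 21.29 mm); the cone at (16, 9) (r1=6.5→r2=4.5) has section circumradius 6.205 here — a regular 8-gon (perimeter = 2·8·6.205·sin(180°/8) = 37.99 mm); the cube at (9, 1) (footprint 22×24) is included at this height (perimeter 92.00 mm); Merging all regions: the regions partially overlap (shared area 143.11 mm²), so the edge portions inside another operand are dropped and the merged outline is re-measured after clipping — boundary = 149.65 mm; (whole slice rotated 45° about Z — lengths, areas and connectivity unchanged). So its perimeter = 149.65 mm. Layer 18 is larger (149.65 vs 99.60 mm).

layer 18 (z = 5.4 mm)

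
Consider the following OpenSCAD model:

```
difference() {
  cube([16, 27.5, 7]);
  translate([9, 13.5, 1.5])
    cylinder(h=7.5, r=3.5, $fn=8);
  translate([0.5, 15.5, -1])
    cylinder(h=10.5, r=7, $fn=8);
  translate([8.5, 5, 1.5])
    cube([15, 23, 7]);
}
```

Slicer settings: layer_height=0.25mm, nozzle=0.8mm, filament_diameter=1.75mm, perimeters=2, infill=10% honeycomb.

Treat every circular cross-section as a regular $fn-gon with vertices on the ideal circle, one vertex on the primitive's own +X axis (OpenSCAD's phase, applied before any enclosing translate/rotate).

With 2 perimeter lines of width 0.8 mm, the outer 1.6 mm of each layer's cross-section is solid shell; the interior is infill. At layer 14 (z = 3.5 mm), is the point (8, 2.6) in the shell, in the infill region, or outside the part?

At z = 3.5 mm: the cube is present — its section is the full 16×27.5 rectangle; the r=3.5 cylinder at (9, 13.5) gives a regular 8-gon of circumradius 3.5 (constant along its height); the r=7 cylinder at (0.5, 15.5) gives a regular 8-gon of circumradius 7 (constant along its height); the cube at (8.5, 5) (footprint 15×23) is included at this height; Subtracting the remaining from the first: starting from the 16×27.5 cube, the r=3.5 cylinder at (9, 13.5) lies wholly inside it (removes its full 34.65 mm² and its 21.43 mm outline becomes a hole wall); the r=7 cylinder at (0.5, 15.5) partially overlaps it — only the 72.45 mm² overlap (of its 138.59 mm²) is removed, clipping the outline; the 15×23 cube at (8.5, 5) partially overlaps it — only the 148.03 mm² overlap (of its 345.00 mm²) is removed, clipping the outline — 2 connected regions. Overall, the cross-section has 2 separate islands. The nearest boundary edge runs (8.50, 10.21)→(8.50, 5.00); distance from the point to it = 2.45 mm. (Shell/infill is judged within the island containing the point — the largest one.) The point is inside the cross-section and 2.45 mm from the nearest boundary — more than the 1.6 mm shell width (2 × 0.8), so it's in the infill interior.

infill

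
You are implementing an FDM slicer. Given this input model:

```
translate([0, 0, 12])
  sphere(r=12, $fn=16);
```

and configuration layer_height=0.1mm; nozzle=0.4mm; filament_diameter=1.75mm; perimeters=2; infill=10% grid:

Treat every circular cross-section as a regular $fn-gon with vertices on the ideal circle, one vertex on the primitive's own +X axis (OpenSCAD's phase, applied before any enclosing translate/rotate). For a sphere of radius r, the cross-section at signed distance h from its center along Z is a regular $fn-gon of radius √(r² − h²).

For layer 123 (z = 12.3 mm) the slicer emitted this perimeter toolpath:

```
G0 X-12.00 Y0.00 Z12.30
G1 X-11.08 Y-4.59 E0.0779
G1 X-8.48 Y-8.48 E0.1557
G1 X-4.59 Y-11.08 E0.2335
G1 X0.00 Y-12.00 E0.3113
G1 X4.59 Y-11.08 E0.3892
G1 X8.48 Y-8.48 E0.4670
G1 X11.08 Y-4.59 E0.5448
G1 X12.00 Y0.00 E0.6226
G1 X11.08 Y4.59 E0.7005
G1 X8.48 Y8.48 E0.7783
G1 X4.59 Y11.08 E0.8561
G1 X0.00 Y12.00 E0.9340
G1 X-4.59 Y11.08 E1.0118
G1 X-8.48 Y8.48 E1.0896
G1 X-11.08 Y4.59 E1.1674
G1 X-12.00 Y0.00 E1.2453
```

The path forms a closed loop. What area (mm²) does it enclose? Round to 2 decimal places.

440.46 mm²

Apply the shoelace formula to the sequence of (X, Y) vertices; enclosed area = 440.46 mm².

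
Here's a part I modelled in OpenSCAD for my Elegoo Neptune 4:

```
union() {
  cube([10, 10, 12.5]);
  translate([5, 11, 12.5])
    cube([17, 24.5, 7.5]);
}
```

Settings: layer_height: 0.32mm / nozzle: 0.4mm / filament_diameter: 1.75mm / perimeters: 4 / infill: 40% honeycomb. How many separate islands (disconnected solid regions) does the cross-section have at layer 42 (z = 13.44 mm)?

At z = 13.44 mm: the cube does not reach this height (z outside [0, 12.5]); the cube at (5, 11) (footprint 17×24.5) is included at this height; Merging all regions: only the 17×24.5 cube at (5, 11) is present, so the union is just that shape — 1 connected region. Overall, the cross-section is a single solid region. Island count = 1.

1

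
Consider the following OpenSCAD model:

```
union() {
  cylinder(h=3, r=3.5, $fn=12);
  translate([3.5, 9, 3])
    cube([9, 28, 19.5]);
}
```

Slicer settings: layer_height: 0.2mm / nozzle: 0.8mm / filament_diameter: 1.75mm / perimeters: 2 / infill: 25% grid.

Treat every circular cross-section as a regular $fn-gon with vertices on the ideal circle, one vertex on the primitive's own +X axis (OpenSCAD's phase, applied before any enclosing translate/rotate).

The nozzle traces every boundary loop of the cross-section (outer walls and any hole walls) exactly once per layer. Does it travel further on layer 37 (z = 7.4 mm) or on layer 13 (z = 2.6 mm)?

Layer 37 (z = 7.4): the cylinder is absent (z outside [0, 3]); the 9×28 cube at (3.5, 9) contributes its full rectangle (perimeter 74.00 mm); Combining (union): only the 9×28 cube at (3.5, 9) is present, so the union is just that shape — boundary = 74.00 mm. So its perimeter = 74.00 mm. Layer 13 (z = 2.6): the r=3.5 cylinder contributes a regular 12-gon of circumradius 3.5 (perimeter = 2·12·3.500·sin(180°/12) = 21.74 mm); the cube at (3.5, 9) does not reach this height (z outside [3, 22.5]); Taking the union: only the r=3.5 cylinder is present, so the union is just that shape — boundary = 21.74 mm. So its perimeter = 21.74 mm. Layer 37 is larger (74.00 vs 21.74 mm).

layer 37 (z = 7.4 mm)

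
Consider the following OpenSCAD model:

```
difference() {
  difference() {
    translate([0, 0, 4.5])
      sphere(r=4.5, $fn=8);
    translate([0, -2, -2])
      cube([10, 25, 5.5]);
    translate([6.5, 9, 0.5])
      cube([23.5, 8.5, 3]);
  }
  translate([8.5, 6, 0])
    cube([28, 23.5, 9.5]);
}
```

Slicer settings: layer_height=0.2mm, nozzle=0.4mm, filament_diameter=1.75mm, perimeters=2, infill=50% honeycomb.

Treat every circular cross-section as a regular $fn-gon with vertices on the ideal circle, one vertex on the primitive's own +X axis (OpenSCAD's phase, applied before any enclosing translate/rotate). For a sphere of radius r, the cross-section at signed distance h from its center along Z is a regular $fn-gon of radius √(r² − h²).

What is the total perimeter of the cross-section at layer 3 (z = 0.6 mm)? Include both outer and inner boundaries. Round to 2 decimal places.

At z = 0.6 mm: the r=4.5 sphere contributes a regular 8-gon of circumradius √(4.5²−3.9²) = 2.245 (perimeter = 2·8·2.245·sin(180°/8) = 13.75 mm); the cube at (0, -2) is present — its section is the full 10×25 rectangle (perimeter 70.00 mm); the 23.5×8.5 cube at (6.5, 9) contributes its full rectangle (perimeter 64.00 mm); Subtracting the remaining from the first: starting from the r=4.5 sphere, the 10×25 cube at (0, -2) partially overlaps it — only the 7.06 mm² overlap (of its 250.00 mm²) is removed, clipping the outline; the 23.5×8.5 cube at (6.5, 9) misses the remaining region (no effect) — boundary = 12.35 mm; the cube at (8.5, 6) is present — its section is the full 28×23.5 rectangle (perimeter 103.00 mm); Taking the first minus the rest: starting from that combined region, the 28×23.5 cube at (8.5, 6) misses the remaining region (no effect) — boundary = 12.35 mm. Overall, the cross-section is a single solid region. Total boundary length (outer) = 12.35 mm.

12.35 mm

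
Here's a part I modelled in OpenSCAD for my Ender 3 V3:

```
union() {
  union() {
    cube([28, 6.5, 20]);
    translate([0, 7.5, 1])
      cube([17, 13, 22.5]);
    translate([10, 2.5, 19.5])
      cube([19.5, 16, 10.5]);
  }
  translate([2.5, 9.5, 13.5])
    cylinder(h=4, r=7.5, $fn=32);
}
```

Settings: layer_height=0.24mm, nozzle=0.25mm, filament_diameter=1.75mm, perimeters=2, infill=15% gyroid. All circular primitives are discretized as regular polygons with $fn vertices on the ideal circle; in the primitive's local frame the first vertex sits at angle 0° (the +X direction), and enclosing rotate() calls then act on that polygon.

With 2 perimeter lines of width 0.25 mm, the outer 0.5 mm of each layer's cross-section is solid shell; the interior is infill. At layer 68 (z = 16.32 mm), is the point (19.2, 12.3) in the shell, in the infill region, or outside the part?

At z = 16.32 mm: the cube is present — its section is the full 28×6.5 rectangle; the cube at (0, 7.5) (footprint 17×13) is included at this height; the cube at (10, 2.5) is absent (z outside [19.5, 30]); Taking the union: the 2 present regions are separate (no shared area or edge), so areas and boundary lengths simply add and each stays a separate island — 2 connected regions; the r=7.5 cylinder at (2.5, 9.5) gives a regular 32-gon of circumradius 7.5 (constant along its height); Merging all regions: the regions partially overlap (shared area 114.92 mm²), so overlapping operands fuse into one piece — 1 connected region. Overall, the cross-section is a single solid region. The nearest boundary edge runs (17.00, 20.50)→(17.00, 7.50); distance from the point to it = 2.20 mm. The point is not inside any of the regions above, so it lies outside the cross-section (2.20 mm from the nearest boundary).

outside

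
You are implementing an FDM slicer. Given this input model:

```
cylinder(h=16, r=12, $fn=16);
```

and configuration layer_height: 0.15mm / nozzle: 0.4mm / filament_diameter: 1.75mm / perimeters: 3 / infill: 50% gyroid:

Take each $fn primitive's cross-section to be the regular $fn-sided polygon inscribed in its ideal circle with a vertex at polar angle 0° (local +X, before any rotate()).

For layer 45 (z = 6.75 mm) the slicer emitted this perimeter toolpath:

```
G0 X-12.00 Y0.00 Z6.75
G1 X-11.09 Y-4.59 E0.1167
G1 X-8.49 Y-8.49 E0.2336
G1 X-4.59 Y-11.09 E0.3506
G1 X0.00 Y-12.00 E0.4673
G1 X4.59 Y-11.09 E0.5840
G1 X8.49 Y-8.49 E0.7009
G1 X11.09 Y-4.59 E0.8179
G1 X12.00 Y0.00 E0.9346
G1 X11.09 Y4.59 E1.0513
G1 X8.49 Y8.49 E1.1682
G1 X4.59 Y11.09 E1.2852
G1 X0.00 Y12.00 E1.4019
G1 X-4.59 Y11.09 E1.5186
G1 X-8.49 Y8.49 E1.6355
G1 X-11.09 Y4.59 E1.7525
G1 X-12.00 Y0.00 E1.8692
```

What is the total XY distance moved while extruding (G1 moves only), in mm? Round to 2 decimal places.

Sum the Euclidean lengths of each G1 segment: total = 74.93 mm.

74.93 mm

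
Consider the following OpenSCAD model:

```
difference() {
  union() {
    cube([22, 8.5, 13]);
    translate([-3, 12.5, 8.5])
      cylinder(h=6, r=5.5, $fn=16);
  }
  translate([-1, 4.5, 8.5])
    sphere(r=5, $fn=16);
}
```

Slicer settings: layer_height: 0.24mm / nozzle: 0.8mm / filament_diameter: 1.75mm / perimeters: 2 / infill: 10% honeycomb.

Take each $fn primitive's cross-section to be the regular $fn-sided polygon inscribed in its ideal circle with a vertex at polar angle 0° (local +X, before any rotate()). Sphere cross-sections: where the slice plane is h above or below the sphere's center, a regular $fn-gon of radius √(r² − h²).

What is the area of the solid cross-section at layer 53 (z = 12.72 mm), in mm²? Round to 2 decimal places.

At z = 12.72 mm: the cube (footprint 22×8.5) is included at this height (area 187.00 mm²); the r=5.5 cylinder at (-3, 12.5) contributes a regular 16-gon of circumradius 5.5 (area = (16/2)·5.500²·sin(360°/16) = 92.61 mm²); Combining (union): the regions partially overlap — summed areas 279.61 mm² minus the doubly-counted overlap 0.17 mm² gives 279.43 mm² — area = 279.43 mm²; the sphere at (-1, 4.5): section is a regular 16-gon, circumradius = √(r²−h²) = √(5²−4.22²) = 2.682 (area = (16/2)·2.682²·sin(360°/16) = 22.02 mm²); Taking the first minus the rest: starting from that combined region (279.43 mm²), the r=5 sphere at (-1, 4.5) partially overlaps it — only the 5.84 mm² overlap (of its 22.02 mm²) is removed, clipping the outline — area = 273.59 mm². Overall, the cross-section is a single solid region. Net area = 273.59 mm².

273.59 mm²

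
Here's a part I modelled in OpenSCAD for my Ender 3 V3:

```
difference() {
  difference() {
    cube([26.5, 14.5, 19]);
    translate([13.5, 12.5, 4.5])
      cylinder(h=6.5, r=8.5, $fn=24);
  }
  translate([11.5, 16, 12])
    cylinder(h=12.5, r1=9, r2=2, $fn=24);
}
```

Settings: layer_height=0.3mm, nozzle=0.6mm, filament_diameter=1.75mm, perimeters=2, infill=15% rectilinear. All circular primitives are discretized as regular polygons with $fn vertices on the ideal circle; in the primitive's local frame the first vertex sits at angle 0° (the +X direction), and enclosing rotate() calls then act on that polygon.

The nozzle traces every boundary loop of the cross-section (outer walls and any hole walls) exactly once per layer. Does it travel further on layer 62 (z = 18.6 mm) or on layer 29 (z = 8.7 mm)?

Layer 62 (z = 18.6): the 26.5×14.5 cube contributes its full rectangle (perimeter 82.00 mm); the cylinder at (13.5, 12.5) is not intersected at this z (z outside [4.5, 11]); After the difference (first − rest): none of the subtracted shapes is present at this height, so the 26.5×14.5 cube is unchanged — boundary = 82.00 mm; the cone at (11.5, 16) contributes a regular 24-gon of circumradius 5.304 (interpolated between r1=9 and r2=2 at t=0.528) (perimeter = 2·24·5.304·sin(180°/24) = 33.23 mm); Subtracting the remaining from the first: starting from the result so far, the cone at (11.5, 16) partially overlaps it — only the 28.08 mm² overlap (of its 87.37 mm²) is removed, clipping the outline — boundary = 85.43 mm. So its perimeter = 85.43 mm. Layer 29 (z = 8.7): the 26.5×14.5 cube contributes its full rectangle (perimeter 82.00 mm); the r=8.5 cylinder at (13.5, 12.5) contributes a regular 24-gon of circumradius 8.5 (perimeter = 2·24·8.500·sin(180°/24) = 53.25 mm); Taking the first minus the rest: starting from the 26.5×14.5 cube, the r=8.5 cylinder at (13.5, 12.5) partially overlaps it — only the 145.67 mm² overlap (of its 224.40 mm²) is removed, clipping the outline — boundary = 96.19 mm; the cone at (11.5, 16) is not intersected at this z (z outside [12, 24.5]); Subtracting the remaining from the first: none of the subtracted shapes is present at this height, so that combined region is unchanged — boundary = 96.19 mm. So its perimeter = 96.19 mm. Layer 29 is larger (96.19 vs 85.43 mm).

layer 29 (z = 8.7 mm)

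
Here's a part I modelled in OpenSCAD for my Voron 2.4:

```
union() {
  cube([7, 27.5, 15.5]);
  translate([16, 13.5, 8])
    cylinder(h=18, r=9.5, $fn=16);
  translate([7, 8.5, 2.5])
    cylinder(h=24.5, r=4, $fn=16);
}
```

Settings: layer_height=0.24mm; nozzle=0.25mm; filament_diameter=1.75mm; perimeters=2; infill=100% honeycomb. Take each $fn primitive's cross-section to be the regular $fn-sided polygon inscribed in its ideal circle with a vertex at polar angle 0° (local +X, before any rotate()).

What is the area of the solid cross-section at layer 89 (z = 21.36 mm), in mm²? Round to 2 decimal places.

At z = 21.36 mm: the cube does not reach this height (z outside [0, 15.5]); the cylinder at (16, 13.5): section is a regular 16-gon, circumradius r=9.5 (area = (16/2)·9.500²·sin(360°/16) = 276.30 mm²); the r=4 cylinder at (7, 8.5) contributes a regular 16-gon of circumradius 4 (area = (16/2)·4.000²·sin(360°/16) = 48.98 mm²); Merging all regions: the regions partially overlap — summed areas 325.28 mm² minus the doubly-counted overlap 15.43 mm² gives 309.85 mm² — area = 309.85 mm². Overall, the cross-section is a single solid region. Net area = 309.85 mm².

309.85 mm²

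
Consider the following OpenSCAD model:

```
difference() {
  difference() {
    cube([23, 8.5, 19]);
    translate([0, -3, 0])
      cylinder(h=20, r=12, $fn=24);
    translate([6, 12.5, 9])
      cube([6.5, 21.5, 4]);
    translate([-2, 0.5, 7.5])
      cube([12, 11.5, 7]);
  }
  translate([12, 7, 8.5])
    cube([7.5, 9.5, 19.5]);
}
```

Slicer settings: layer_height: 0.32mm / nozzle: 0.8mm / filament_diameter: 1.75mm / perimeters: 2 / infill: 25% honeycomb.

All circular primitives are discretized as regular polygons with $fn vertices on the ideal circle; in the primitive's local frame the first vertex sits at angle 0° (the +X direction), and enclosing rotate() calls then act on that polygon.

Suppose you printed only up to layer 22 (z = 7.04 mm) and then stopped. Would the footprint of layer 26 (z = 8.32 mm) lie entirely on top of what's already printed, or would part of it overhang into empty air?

Compare the two slices. At z = 7.04: the cube (footprint 23×8.5) is included at this height (area 195.50 mm²); the cylinder at (0, -3): section is a regular 24-gon, circumradius r=12 (area = (24/2)·12.000²·sin(360°/24) = 447.24 mm²); the cube at (6, 12.5) is not intersected at this z (z outside [9, 13]); the cube at (-2, 0.5) is not intersected at this z (z outside [7.5, 14.5]); After the difference (first − rest): starting from the 23×8.5 cube (195.50 mm²), the r=12 cylinder at (0, -3) partially overlaps it — only the 75.47 mm² overlap (of its 447.24 mm²) is removed, clipping the outline — area = 120.03 mm²; the cube at (12, 7) is absent (z outside [8.5, 28]); Subtracting the remaining from the first: none of the subtracted shapes is present at this height, so the result so far is unchanged — area = 120.03 mm². At z = 8.32: the cube is present — its section is the full 23×8.5 rectangle (area 195.50 mm²); the r=12 cylinder at (0, -3) gives a regular 24-gon of circumradius 12 (constant along its height) (area = (24/2)·12.000²·sin(360°/24) = 447.24 mm²); the cube at (6, 12.5) is absent (z outside [9, 13]); the cube at (-2, 0.5) is present — its section is the full 12×11.5 rectangle (area 138.00 mm²); After the difference (first − rest): starting from the 23×8.5 cube (195.50 mm²), the r=12 cylinder at (0, -3) partially overlaps it — only the 75.47 mm² overlap (of its 447.24 mm²) is removed, clipping the outline; the 12×11.5 cube at (-2, 0.5) partially overlaps it — only the 12.67 mm² overlap (of its 138.00 mm²) is removed, clipping the outline — area = 107.36 mm²; the cube at (12, 7) does not reach this height (z outside [8.5, 28]); After the difference (first − rest): none of the subtracted shapes is present at this height, so that combined region is unchanged — area = 107.36 mm². Checking containment: the cross-section at z = 8.32 is a subset of the cross-section at z = 7.04.

entirely on top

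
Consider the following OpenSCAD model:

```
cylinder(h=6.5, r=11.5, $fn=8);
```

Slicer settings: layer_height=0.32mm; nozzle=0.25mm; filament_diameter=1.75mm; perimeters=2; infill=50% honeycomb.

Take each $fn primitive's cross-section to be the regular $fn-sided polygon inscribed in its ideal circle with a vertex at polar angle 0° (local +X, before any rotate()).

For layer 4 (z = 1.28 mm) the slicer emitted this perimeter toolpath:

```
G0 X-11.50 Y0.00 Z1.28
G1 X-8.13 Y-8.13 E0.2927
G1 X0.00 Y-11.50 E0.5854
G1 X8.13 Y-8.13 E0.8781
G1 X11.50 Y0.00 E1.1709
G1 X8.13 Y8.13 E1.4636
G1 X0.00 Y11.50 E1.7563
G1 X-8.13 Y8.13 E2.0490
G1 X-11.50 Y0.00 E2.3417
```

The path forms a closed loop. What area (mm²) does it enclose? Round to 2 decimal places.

Apply the shoelace formula to the sequence of (X, Y) vertices; enclosed area = 373.98 mm².

373.98 mm²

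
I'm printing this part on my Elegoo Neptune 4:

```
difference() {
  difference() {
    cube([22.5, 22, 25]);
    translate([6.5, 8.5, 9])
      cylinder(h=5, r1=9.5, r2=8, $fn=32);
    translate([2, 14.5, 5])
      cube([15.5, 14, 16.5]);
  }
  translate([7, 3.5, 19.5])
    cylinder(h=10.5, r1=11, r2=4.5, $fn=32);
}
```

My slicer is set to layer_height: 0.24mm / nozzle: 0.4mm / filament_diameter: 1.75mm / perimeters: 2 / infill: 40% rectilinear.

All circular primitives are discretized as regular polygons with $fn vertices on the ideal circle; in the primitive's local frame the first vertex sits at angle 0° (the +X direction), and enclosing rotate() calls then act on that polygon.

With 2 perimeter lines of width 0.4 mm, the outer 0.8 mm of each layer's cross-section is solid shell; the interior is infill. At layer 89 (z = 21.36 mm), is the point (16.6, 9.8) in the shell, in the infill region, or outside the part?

At z = 21.36 mm: the cube is present — its section is the full 22.5×22 rectangle; the cone at (6.5, 8.5) is absent (z outside [9, 14]); the cube at (2, 14.5) (footprint 15.5×14) is included at this height; Taking the first minus the rest: starting from the 22.5×22 cube, the 15.5×14 cube at (2, 14.5) partially overlaps it — only the 116.25 mm² overlap (of its 217.00 mm²) is removed, clipping the outline — 1 connected region; the cone at (7, 3.5) (r1=11→r2=4.5) has section circumradius 9.849 here — a regular 32-gon; After the difference (first − rest): starting from that combined region, the cone at (7, 3.5) partially overlaps it — only the 196.15 mm² overlap (of its 302.76 mm²) is removed, clipping the outline — 1 connected region. Overall, the cross-section is a single solid region. The nearest boundary edge runs (16.10, 7.27)→(15.19, 8.97); distance from the point to it = 1.64 mm. The point is inside the cross-section and 1.64 mm from the nearest boundary — more than the 0.8 mm shell width (2 × 0.4), so it's in the infill interior.

infill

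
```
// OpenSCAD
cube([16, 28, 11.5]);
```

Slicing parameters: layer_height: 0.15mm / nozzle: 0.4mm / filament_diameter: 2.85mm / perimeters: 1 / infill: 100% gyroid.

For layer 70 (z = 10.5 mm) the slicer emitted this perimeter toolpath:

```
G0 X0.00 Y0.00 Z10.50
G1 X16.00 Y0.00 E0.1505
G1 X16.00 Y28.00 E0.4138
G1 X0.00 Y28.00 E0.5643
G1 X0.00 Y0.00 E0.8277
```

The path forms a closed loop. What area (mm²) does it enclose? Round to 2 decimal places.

Apply the shoelace formula to the sequence of (X, Y) vertices; enclosed area = 448.00 mm².

448.00 mm²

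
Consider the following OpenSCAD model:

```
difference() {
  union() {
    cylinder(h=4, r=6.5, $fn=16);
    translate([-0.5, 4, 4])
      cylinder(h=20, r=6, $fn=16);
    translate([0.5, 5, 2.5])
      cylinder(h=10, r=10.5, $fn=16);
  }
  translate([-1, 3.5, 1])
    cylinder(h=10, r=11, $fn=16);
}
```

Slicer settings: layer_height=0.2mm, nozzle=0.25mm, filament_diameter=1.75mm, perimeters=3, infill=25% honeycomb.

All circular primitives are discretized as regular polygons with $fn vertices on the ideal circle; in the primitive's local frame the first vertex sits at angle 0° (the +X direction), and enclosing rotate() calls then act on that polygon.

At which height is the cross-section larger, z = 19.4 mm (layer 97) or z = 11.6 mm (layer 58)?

Layer 97 (z = 19.4): the cylinder does not reach this height (z outside [0, 4]); the r=6 cylinder at (-0.5, 4) gives a regular 16-gon of circumradius 6 (constant along its height) (area = (16/2)·6.000²·sin(360°/16) = 110.21 mm²); the cylinder at (0.5, 5) is absent (z outside [2.5, 12.5]); Merging all regions: only the r=6 cylinder at (-0.5, 4) is present, so the union is just that shape — area = 110.21 mm²; the cylinder at (-1, 3.5) is not intersected at this z (z outside [1, 11]); Taking the first minus the rest: none of the subtracted shapes is present at this height, so that combined region is unchanged — area = 110.21 mm². So its area = 110.21 mm². Layer 58 (z = 11.6): the cylinder does not reach this height (z outside [0, 4]); the cylinder at (-0.5, 4): section is a regular 16-gon, circumradius r=6 (area = (16/2)·6.000²·sin(360°/16) = 110.21 mm²); the cylinder at (0.5, 5): section is a regular 16-gon, circumradius r=10.5 (area = (16/2)·10.500²·sin(360°/16) = 337.53 mm²); Taking the union: the r=6 cylinder at (-0.5, 4) lies entirely inside the r=10.5 cylinder at (0.5, 5), so the union is just the r=10.5 cylinder at (0.5, 5) — area = 337.53 mm²; the cylinder at (-1, 3.5) is not intersected at this z (z outside [1, 11]); Subtracting the remaining from the first: none of the subtracted shapes is present at this height, so the result so far is unchanged — area = 337.53 mm². So its area = 337.53 mm². Layer 58 is larger (337.53 vs 110.21 mm²).

layer 58 (z = 11.6 mm)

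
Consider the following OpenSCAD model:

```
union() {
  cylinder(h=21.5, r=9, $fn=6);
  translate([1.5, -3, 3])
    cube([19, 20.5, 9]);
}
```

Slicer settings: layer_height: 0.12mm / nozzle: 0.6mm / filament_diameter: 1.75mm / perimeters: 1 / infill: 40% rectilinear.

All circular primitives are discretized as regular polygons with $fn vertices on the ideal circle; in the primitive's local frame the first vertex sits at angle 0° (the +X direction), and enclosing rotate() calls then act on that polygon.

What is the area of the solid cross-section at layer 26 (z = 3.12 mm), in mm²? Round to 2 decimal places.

At z = 3.12 mm: the r=9 cylinder gives a regular 6-gon of circumradius 9 (constant along its height) (area = (6/2)·9.000²·sin(360°/6) = 210.44 mm²); the cube at (1.5, -3) (footprint 19×20.5) is included at this height (area 389.50 mm²); Merging all regions: the regions partially overlap — summed areas 599.94 mm² minus the doubly-counted overlap 60.82 mm² gives 539.12 mm² — area = 539.12 mm². Overall, the cross-section is a single solid region. Net area = 539.12 mm².

539.12 mm²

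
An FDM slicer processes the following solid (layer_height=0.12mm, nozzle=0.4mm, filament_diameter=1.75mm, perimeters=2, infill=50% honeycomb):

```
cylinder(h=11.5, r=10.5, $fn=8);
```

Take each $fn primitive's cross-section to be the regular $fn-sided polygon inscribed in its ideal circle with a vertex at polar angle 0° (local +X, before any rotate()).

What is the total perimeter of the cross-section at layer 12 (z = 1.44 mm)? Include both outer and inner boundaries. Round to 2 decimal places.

64.29 mm

At z = 1.44 mm: the cylinder: section is a regular 8-gon, circumradius r=10.5 (perimeter = 2·8·10.500·sin(180°/8) = 64.29 mm). Overall, the cross-section is a single solid region. Total boundary length (outer) = 64.29 mm.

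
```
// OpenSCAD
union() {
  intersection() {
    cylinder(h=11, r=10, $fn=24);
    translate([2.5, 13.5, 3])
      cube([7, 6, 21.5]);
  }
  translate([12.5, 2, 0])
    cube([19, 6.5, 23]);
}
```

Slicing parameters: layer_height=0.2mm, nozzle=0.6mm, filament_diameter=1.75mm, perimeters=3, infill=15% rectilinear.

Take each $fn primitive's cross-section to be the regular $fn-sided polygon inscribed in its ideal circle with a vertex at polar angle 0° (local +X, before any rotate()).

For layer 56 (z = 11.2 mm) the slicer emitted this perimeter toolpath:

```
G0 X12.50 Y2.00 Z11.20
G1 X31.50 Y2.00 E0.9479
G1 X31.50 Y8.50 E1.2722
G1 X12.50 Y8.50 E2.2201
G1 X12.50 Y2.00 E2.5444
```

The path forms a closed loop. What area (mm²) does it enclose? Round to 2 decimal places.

Apply the shoelace formula to the sequence of (X, Y) vertices; enclosed area = 123.50 mm².

123.50 mm²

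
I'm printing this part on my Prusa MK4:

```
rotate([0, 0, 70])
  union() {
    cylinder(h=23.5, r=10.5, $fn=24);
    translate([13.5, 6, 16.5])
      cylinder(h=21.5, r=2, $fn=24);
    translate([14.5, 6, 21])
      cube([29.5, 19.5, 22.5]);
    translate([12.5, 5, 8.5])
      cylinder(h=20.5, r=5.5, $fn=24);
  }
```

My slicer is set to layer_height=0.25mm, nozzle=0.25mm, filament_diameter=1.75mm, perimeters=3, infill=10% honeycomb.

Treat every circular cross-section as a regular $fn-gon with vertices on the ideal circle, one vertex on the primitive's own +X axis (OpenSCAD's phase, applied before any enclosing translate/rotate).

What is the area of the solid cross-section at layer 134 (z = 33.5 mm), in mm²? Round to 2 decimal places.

At z = 33.5 mm: the cylinder does not reach this height (z outside [0, 23.5]); the r=2 cylinder at (13.5, 6) contributes a regular 24-gon of circumradius 2 (area = (24/2)·2.000²·sin(360°/24) = 12.42 mm²); the 29.5×19.5 cube at (14.5, 6) contributes its full rectangle (area 575.25 mm²); the cylinder at (12.5, 5) is absent (z outside [8.5, 29]); Merging all regions: the regions partially overlap — summed areas 587.67 mm² minus the doubly-counted overlap 1.20 mm² gives 586.47 mm² — area = 586.47 mm²; (whole slice rotated 70° about Z — lengths, areas and connectivity unchanged). Overall, the cross-section is a single solid region. Net area = 586.47 mm².

586.47 mm²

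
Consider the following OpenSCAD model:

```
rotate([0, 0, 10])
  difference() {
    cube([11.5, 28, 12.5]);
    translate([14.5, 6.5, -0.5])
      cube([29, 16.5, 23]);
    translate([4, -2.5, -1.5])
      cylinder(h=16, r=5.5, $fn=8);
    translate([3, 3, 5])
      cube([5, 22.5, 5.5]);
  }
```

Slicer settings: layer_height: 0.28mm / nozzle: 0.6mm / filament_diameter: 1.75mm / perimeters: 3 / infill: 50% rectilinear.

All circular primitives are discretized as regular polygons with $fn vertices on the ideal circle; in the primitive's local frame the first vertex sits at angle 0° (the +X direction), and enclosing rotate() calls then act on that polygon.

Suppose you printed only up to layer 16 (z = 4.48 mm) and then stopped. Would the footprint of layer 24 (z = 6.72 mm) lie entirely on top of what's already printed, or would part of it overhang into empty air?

entirely on top

Compare the two slices. At z = 4.48: the 11.5×28 cube contributes its full rectangle (area 322.00 mm²); the cube at (14.5, 6.5) is present — its section is the full 29×16.5 rectangle (area 478.50 mm²); the cylinder at (4, -2.5): section is a regular 8-gon, circumradius r=5.5 (area = (8/2)·5.500²·sin(360°/8) = 85.56 mm²); the cube at (3, 3) does not reach this height (z outside [5, 10.5]); After the difference (first − rest): starting from the 11.5×28 cube (322.00 mm²), the 29×16.5 cube at (14.5, 6.5) misses the remaining region (no effect); the r=5.5 cylinder at (4, -2.5) partially overlaps it — only the 17.61 mm² overlap (of its 85.56 mm²) is removed, clipping the outline — area = 304.39 mm²; (whole slice rotated 10° about Z — lengths, areas and connectivity unchanged). At z = 6.72: the 11.5×28 cube contributes its full rectangle (area 322.00 mm²); the cube at (14.5, 6.5) is present — its section is the full 29×16.5 rectangle (area 478.50 mm²); the cylinder at (4, -2.5): section is a regular 8-gon, circumradius r=5.5 (area = (8/2)·5.500²·sin(360°/8) = 85.56 mm²); the cube at (3, 3) is present — its section is the full 5×22.5 rectangle (area 112.50 mm²); Subtracting the remaining from the first: starting from the 11.5×28 cube (322.00 mm²), the 29×16.5 cube at (14.5, 6.5) misses the remaining region (no effect); the r=5.5 cylinder at (4, -2.5) partially overlaps it — only the 17.61 mm² overlap (of its 85.56 mm²) is removed, clipping the outline; the 5×22.5 cube at (3, 3) lies inside it touching the edge (removes its full 112.50 mm²) — area = 191.89 mm²; (whole slice rotated 10° about Z — lengths, areas and connectivity unchanged). Checking containment: the cross-section at z = 6.72 is a subset of the cross-section at z = 4.48.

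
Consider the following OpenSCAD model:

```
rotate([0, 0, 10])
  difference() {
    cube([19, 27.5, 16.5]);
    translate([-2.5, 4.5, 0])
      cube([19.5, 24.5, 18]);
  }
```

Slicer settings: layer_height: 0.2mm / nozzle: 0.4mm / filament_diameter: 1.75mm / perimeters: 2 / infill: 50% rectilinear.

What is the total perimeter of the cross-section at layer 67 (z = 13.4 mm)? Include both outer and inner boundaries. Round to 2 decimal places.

93.00 mm

At z = 13.4 mm: the cube (footprint 19×27.5) is included at this height (perimeter 93.00 mm); the cube at (-2.5, 4.5) (footprint 19.5×24.5) is included at this height (perimeter 88.00 mm); Subtracting the remaining from the first: starting from the 19×27.5 cube, the 19.5×24.5 cube at (-2.5, 4.5) partially overlaps it — only the 391.00 mm² overlap (of its 477.75 mm²) is removed, clipping the outline — boundary = 93.00 mm; (whole slice rotated 10° about Z — lengths, areas and connectivity unchanged). Overall, the cross-section is a single solid region. Total boundary length (outer) = 93.00 mm.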